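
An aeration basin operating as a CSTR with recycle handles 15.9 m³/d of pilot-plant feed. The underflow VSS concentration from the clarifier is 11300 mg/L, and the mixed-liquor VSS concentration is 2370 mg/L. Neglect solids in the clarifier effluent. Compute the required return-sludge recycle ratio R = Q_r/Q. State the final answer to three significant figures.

R = Q_r/Q = X/(X_r − X) = 2370 / (11300 − 2370) = 0.2654.

R ≈ 0.265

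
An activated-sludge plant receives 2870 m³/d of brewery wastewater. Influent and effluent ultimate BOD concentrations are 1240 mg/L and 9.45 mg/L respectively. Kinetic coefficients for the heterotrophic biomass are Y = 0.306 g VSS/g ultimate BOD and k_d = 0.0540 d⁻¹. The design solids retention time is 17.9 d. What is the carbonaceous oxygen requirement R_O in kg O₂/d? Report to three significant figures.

R_O ≈ 2750 kg O₂/d

The observed yield is Y_obs = Y/(1 + k_d·θ_c) = 0.306 / (1 + 0.0540 × 17.9) = 0.306 / 1.967 = 0.1556 g VSS per g ultimate BOD removed.
ΔS = 1240 − 9.45 = 1231 mg/L, so the substrate removal rate is 2870 × 1231/1000 = 3532 kg ultimate BOD/d.
P_X = Y_obs·Q·(S₀ − S) = 0.1556 × 3532 = 549.5 kg VSS/d.
R_O = Q·ΔS − 1.42 P_X = 3532 − 780.3 = 2751 kg O₂/d.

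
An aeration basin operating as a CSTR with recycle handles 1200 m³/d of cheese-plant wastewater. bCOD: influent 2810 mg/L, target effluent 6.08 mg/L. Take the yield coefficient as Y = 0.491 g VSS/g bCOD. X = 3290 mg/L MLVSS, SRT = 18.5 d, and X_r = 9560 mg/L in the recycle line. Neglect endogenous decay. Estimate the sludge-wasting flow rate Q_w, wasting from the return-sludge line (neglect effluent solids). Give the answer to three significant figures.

V·X = Y·Q·ΔS·θ_c gives V = 0.491 × 1200 × (2810 − 6.08) × 18.5 / 3290 = 9290 m³.
θ_c = V·X/(Q_w·X_r) when wasting from the recycle, so Q_w = V·X/(θ_c·X_r) = 9290 × 3290 / (18.5 × 9560) = 172.8 m³/d.

Q_w ≈ 173 m³/d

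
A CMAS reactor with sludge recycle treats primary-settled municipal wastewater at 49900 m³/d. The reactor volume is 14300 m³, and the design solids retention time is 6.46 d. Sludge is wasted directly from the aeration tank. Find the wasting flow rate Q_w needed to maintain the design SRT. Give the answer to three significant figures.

Q_w ≈ 2210 m³/d

Wasting from the aeration tank: Q_w = V / θ_c = 14300 / 6.46 = 2214 m³/d.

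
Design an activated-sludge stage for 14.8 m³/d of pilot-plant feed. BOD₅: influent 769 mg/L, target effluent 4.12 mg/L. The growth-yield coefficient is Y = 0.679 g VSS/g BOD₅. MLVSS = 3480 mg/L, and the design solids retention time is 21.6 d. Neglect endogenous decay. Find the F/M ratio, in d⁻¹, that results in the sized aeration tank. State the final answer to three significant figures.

Biomass mass balance (decay neglected): V·X = Y·Q·(S₀ − S)·θ_c, so V = 0.679 × 14.8 × (769 − 4.12) × 21.6 / 3480 = 47.71 m³.
Food-to-microorganism ratio F/M = Q S₀ / (V X) = 14.8 × 769 / (47.71 × 3480) = 0.06855 d⁻¹.

F/M ≈ 0.0686 d⁻¹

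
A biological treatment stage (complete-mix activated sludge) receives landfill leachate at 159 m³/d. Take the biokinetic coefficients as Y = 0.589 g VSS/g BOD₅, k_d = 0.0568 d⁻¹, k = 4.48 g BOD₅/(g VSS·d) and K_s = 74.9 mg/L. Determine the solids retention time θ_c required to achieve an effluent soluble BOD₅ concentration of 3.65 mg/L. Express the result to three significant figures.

θ_c ≈ 15.2 d

Specific growth rate at S = 3.65 mg/L: μ = YkS/(K_s+S) = 0.589·4.48·3.65/(74.9+3.65) = 0.1226 d⁻¹.
θ_c = 1/(μ − k_d) = 1/(0.1226 − 0.0568) = 1/0.06581 = 15.19 d.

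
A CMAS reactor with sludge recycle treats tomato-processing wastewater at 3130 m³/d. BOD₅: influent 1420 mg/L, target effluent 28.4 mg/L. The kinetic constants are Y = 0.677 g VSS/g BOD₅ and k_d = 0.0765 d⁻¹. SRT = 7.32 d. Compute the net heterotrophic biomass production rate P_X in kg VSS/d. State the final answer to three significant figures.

P_X ≈ 1890 kg VSS/d

Correct the yield for decay: Y_obs = Y/(1 + k_d θ_c) = 0.677 / (1 + 0.0765 × 7.32) = 0.677 / 1.560 = 0.4340.
Mass of BOD₅ removed per day: Q(S₀ − S) = 3130 × 1392 g/m³ = 4356 kg/d.
Biomass produced: P_X = Y_obs·Q·ΔS = 0.4340 × 4356 ≈ 1890 kg VSS/d.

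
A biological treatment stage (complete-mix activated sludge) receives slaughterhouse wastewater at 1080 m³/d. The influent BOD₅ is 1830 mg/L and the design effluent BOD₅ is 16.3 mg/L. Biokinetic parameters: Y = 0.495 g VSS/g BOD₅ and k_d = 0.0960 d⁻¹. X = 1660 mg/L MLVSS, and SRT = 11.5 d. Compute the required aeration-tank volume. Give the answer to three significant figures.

V ≈ 3190 m³

Rearranging the biomass balance for a CMAS with decay, V = Y·Q·ΔS·θ_c / [X·(1+k_d θ_c)] = 0.495 × 1080 × (1830 − 16.3) × 11.5 / [1660 × (1 + 0.0960 × 11.5)] = 1.12×10^7 / 3493 = 3193 m³.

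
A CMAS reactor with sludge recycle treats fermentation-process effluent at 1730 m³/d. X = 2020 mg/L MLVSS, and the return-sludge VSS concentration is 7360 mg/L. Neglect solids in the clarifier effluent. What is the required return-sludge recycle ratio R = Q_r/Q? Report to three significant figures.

R ≈ 0.378

Solids balance on the clarifier gives (1+R)X = R·X_r, so R = X/(X_r − X) = 2020 / (7360 − 2020) = 0.3783.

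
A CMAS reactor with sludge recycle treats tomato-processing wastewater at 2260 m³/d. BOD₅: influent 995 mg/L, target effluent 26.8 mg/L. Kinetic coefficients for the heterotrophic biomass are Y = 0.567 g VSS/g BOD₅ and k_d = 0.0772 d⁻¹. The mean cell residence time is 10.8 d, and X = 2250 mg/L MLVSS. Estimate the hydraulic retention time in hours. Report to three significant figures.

τ ≈ 34.5 h

Steady-state biomass mass balance: V·X·(1 + k_d·θ_c) = Y·Q·(S₀ − S)·θ_c, so V = 0.567 × 2260 × (995 − 26.8) × 10.8 / [2250 × (1 + 0.0772 × 10.8)] = 1.34×10^7 / 4126 = 3248 m³.
τ = V/Q = 3248/2260 = 1.437 d, or 34.49 h.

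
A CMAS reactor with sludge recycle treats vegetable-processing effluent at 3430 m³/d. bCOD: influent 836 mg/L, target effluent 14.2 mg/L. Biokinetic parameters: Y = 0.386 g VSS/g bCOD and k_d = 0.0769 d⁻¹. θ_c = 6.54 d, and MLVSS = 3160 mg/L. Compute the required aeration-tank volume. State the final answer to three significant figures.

V ≈ 1500 m³

From the SRT design equation V = Y Q (S₀−S) θ_c / [X (1 + k_d θ_c)] = 0.386 × 3430 × (836 − 14.2) × 6.54 / [3160 × (1 + 0.0769 × 6.54)] = 7.12×10^6 / 4749 = 1498 m³.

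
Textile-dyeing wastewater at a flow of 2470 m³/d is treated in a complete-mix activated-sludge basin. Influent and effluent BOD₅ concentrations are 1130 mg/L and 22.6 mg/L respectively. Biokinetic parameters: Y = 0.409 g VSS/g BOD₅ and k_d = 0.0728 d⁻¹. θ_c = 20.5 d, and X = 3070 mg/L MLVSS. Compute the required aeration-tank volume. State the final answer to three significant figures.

Rearranging the biomass balance for a CMAS with decay, V = Y·Q·ΔS·θ_c / [X·(1+k_d θ_c)] = 0.409 × 2470 × (1130 − 22.6) × 20.5 / [3070 × (1 + 0.0728 × 20.5)] = 2.29×10^7 / 7652 = 2997 m³.

V ≈ 3000 m³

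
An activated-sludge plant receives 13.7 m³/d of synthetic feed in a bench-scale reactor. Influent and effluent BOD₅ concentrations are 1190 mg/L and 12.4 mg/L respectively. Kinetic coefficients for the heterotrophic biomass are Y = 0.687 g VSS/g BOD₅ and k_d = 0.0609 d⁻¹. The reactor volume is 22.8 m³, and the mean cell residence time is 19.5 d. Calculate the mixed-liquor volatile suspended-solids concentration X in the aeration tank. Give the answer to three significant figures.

X ≈ 4330 mg/L

From V·X·(1 + k_d·θ_c) = Y·Q·(S₀ − S)·θ_c: X = 0.687 × 13.7 × (1190 − 12.4) × 19.5 / [22.8 × (1 + 0.0609 × 19.5)] = 4333 mg/L.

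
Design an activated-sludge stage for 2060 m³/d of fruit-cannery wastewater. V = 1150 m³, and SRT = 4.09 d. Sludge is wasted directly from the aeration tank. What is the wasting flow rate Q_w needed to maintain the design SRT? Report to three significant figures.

Q_w ≈ 281 m³/d

For wasting at MLVSS concentration, Q_w = V/θ_c = 1150/4.09 = 281.2 m³/d.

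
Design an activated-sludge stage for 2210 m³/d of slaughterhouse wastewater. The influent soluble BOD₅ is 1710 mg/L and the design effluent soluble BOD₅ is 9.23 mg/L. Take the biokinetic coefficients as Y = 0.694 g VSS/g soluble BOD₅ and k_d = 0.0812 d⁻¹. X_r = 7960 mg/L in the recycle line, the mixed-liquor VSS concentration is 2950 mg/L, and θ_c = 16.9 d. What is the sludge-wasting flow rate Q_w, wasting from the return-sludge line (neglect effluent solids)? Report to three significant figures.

From the SRT design equation V = Y Q (S₀−S) θ_c / [X (1 + k_d θ_c)] = 0.694 × 2210 × (1710 − 9.23) × 16.9 / [2950 × (1 + 0.0812 × 16.9)] = 4.41×10^7 / 6998 = 6299 m³.
Q_w = (V·X)/(θ_c X_r) = 6299 × 2950 / (16.9 × 7960) = 138.1 m³/d.

Q_w ≈ 138 m³/d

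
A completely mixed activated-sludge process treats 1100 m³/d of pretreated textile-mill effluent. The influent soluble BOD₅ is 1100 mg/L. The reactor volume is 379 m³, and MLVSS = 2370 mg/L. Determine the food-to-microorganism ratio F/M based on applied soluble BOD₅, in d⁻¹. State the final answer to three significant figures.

F/M ≈ 1.35 d⁻¹

F/M = Q·S₀ / (V·X) = 1100 × 1100 / (379.0 × 2370) = 1.347 g soluble BOD₅·(g VSS·d)⁻¹.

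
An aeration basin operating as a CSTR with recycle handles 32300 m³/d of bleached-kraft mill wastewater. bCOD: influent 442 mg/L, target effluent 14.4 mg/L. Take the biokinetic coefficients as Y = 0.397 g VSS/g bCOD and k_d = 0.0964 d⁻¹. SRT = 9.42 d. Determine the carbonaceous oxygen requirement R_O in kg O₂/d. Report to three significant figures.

R_O ≈ 9730 kg O₂/d

Correct the yield for decay: Y_obs = Y/(1 + k_d θ_c) = 0.397 / (1 + 0.0964 × 9.42) = 0.397 / 1.908 = 0.2081.
Mass of bCOD removed per day: Q(S₀ − S) = 32300 × 427.6 g/m³ = 13811 kg/d.
Net sludge production P_X = 0.2081 × 13811 = 2874 kg VSS/d.
R_O = Q·(S₀ − S) − 1.42·P_X = 13811 − 1.42 × 2874 = 9731 kg O₂/d.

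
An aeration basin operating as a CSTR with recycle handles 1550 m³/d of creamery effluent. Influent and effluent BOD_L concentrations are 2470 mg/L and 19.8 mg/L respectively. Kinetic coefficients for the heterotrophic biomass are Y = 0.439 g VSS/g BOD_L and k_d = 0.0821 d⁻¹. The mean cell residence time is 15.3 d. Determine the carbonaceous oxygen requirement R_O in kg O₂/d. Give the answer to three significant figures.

Observed yield with endogenous decay: Y_obs = Y / (1 + k_d·θ_c) = 0.439 / (1 + 0.0821 × 15.3) = 0.439 / 2.256 = 0.1946 g VSS/g BOD_L.
Mass of BOD_L removed per day: Q(S₀ − S) = 1550 × 2450 g/m³ = 3798 kg/d.
Net sludge production P_X = 0.1946 × 3798 = 739.0 kg VSS/d.
R_O = Q·(S₀ − S) − 1.42·P_X = 3798 − 1.42 × 739.0 = 2748 kg O₂/d.

R_O ≈ 2750 kg O₂/d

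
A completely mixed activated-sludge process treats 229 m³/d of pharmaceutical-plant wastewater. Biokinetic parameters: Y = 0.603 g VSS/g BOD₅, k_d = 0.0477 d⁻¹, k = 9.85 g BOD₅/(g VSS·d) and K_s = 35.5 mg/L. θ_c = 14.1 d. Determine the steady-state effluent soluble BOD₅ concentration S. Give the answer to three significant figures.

S ≈ 0.723 mg/L

From the Monod/SRT balance for a CMAS, S = K_s·(1+k_d θ_c)/[θ_c·(Y k − k_d) − 1] = 35.5 × (1 + 0.0477 × 14.1) / [14.1 × (0.603 × 9.85 − 0.0477) − 1] = 59.38 / 82.08 = 0.7234 mg/L.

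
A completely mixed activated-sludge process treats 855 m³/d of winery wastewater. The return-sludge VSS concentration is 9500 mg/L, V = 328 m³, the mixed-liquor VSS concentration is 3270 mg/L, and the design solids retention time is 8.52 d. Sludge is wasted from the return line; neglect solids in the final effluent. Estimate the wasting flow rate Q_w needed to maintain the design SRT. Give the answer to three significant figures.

Wasting from the return line (neglecting effluent solids): Q_w = V·X / (θ_c·X_r) = 328.0 × 3270 / (8.52 × 9500) = 13.25 m³/d.

Q_w ≈ 13.3 m³/d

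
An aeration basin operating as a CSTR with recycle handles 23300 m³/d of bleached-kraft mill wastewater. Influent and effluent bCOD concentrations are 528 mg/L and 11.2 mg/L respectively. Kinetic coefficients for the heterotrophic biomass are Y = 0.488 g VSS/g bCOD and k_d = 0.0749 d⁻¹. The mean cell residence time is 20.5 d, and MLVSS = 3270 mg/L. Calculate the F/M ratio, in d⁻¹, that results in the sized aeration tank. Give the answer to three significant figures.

F/M ≈ 0.259 d⁻¹

From the SRT design equation V = Y Q (S₀−S) θ_c / [X (1 + k_d θ_c)] = 0.488 × 23300 × (528 − 11.2) × 20.5 / [3270 × (1 + 0.0749 × 20.5)] = 1.2×10^8 / 8291 = 14529 m³.
Food-to-microorganism ratio F/M = Q S₀ / (V X) = 23300 × 528 / (14529 × 3270) = 0.2589 d⁻¹.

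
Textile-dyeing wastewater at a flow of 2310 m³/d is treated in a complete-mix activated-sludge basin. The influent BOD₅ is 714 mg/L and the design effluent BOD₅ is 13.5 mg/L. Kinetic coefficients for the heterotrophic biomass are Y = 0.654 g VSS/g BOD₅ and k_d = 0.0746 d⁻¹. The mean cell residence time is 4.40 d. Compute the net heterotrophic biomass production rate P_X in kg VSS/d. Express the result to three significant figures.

Observed yield with endogenous decay: Y_obs = Y / (1 + k_d·θ_c) = 0.654 / (1 + 0.0746 × 4.40) = 0.654 / 1.328 = 0.4924 g VSS/g BOD₅.
Mass of BOD₅ removed per day: Q(S₀ − S) = 2310 × 700.5 g/m³ = 1618 kg/d.
P_X = Y_obs · Q(S₀ − S) = 0.4924 × 1618 = 796.7 kg VSS/d.

P_X ≈ 797 kg VSS/d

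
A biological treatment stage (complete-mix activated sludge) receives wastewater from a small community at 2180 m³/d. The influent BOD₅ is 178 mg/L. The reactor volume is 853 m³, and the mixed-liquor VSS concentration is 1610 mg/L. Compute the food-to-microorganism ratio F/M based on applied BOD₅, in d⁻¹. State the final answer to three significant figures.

F/M ≈ 0.283 d⁻¹

F/M = applied load / biomass = Q·S₀/(V·X) = 2180 × 178 / (853.0 × 1610) = 0.2826 d⁻¹.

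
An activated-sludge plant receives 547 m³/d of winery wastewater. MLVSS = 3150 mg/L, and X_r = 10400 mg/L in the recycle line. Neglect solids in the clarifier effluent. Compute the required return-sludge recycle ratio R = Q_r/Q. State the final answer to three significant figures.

Solids balance on the clarifier gives (1+R)X = R·X_r, so R = X/(X_r − X) = 3150 / (10400 − 3150) = 0.4345.

R ≈ 0.434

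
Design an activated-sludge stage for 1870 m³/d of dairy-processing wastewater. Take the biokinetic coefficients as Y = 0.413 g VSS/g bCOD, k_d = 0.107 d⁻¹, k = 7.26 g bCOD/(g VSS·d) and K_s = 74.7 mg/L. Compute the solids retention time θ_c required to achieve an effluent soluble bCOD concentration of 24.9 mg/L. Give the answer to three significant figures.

Specific growth rate at S = 24.9 mg/L: μ = YkS/(K_s+S) = 0.413·7.26·24.9/(74.7+24.9) = 0.7496 d⁻¹.
Then 1/θ_c = μ − k_d = 0.7496 − 0.107 = 0.6426 d⁻¹, giving θ_c = 1.556 d.

θ_c ≈ 1.56 d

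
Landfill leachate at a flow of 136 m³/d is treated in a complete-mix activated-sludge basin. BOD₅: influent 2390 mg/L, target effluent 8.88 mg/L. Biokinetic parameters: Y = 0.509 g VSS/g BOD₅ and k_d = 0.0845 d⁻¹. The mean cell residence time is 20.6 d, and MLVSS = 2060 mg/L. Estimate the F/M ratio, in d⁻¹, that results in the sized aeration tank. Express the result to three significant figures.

Steady-state biomass mass balance: V·X·(1 + k_d·θ_c) = Y·Q·(S₀ − S)·θ_c, so V = 0.509 × 136 × (2390 − 8.88) × 20.6 / [2060 × (1 + 0.0845 × 20.6)] = 3.4×10^6 / 5646 = 601.4 m³.
Food-to-microorganism ratio F/M = Q S₀ / (V X) = 136 × 2390 / (601.4 × 2060) = 0.2624 d⁻¹.

F/M ≈ 0.262 d⁻¹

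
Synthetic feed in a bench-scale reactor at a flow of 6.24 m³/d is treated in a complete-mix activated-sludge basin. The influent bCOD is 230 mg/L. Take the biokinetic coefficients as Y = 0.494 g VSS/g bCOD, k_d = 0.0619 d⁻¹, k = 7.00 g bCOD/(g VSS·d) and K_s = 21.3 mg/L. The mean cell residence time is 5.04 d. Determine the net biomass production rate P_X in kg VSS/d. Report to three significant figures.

From the Monod/SRT balance for a CMAS, S = K_s·(1+k_d θ_c)/[θ_c·(Y k − k_d) − 1] = 21.3 × (1 + 0.0619 × 5.04) / [5.04 × (0.494 × 7.00 − 0.0619) − 1] = 27.95 / 16.12 = 1.734 mg/L.
Y_obs = Y / (1 + k_d θ_c) = 0.494 / (1 + 0.0619 × 5.04) = 0.494 / 1.312 = 0.3765.
Q·(S₀ − S) = 6.24 × (230 − 1.73) × 10⁻³ = 1.424 kg/d removed.
Biomass produced: P_X = Y_obs·Q·ΔS = 0.3765 × 1.424 ≈ 0.5363 kg VSS/d.

P_X ≈ 0.536 kg VSS/d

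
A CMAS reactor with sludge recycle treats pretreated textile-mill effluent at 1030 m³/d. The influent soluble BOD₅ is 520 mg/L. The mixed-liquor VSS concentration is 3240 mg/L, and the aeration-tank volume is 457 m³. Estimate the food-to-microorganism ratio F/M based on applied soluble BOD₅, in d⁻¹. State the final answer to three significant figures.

F/M ≈ 0.362 d⁻¹

Food-to-microorganism ratio F/M = Q S₀ / (V X) = 1030 × 520 / (457.0 × 3240) = 0.3617 d⁻¹.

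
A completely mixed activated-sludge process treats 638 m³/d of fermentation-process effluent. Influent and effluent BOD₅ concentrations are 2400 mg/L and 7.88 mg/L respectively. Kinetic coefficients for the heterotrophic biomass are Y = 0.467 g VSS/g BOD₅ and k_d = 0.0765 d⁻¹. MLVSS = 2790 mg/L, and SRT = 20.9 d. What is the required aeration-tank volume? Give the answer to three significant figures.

From the SRT design equation V = Y Q (S₀−S) θ_c / [X (1 + k_d θ_c)] = 0.467 × 638 × (2400 − 7.88) × 20.9 / [2790 × (1 + 0.0765 × 20.9)] = 1.49×10^7 / 7251 = 2054 m³.

V ≈ 2050 m³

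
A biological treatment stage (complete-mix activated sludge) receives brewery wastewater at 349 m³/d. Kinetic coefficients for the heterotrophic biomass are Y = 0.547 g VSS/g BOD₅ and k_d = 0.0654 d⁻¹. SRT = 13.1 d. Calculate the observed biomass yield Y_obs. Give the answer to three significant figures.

Observed yield with endogenous decay: Y_obs = Y / (1 + k_d·θ_c) = 0.547 / (1 + 0.0654 × 13.1) = 0.547 / 1.857 = 0.2946 g VSS/g BOD₅.

Y_obs ≈ 0.295 g VSS/g BOD₅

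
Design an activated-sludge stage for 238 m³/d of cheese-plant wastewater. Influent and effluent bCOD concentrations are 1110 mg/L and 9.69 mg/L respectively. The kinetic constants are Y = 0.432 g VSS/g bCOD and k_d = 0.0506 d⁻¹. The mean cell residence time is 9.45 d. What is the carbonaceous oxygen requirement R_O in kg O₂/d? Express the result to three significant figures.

R_O ≈ 153 kg O₂/d

Y_obs = Y / (1 + k_d θ_c) = 0.432 / (1 + 0.0506 × 9.45) = 0.432 / 1.478 = 0.2923.
Mass of bCOD removed per day: Q(S₀ − S) = 238 × 1100 g/m³ = 261.9 kg/d.
P_X = Y_obs·Q·(S₀ − S) = 0.2923 × 261.9 = 76.53 kg VSS/d.
R_O = Q·ΔS − 1.42 P_X = 261.9 − 108.7 = 153.2 kg O₂/d.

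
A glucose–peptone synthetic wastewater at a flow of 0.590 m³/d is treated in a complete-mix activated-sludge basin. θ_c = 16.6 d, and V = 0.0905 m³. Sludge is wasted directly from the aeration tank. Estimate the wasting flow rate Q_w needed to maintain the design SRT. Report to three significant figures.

With mixed-liquor wasting, θ_c = V/Q_w, so Q_w = V/θ_c = 0.09050/16.6 = 0.005452 m³/d.

Q_w ≈ 0.00545 m³/d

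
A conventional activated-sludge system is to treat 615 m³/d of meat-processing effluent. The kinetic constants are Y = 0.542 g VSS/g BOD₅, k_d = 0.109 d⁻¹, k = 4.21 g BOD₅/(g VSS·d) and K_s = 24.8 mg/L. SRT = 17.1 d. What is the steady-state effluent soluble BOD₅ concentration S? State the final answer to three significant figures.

S ≈ 1.96 mg/L

For a completely mixed reactor with recycle the Lawrence–McCarty relation gives S = K_s·(1 + k_d·θ_c) / [θ_c·(Y·k − k_d) − 1] = 24.8 × (1 + 0.109 × 17.1) / [17.1 × (0.542 × 4.21 − 0.109) − 1] = 71.02 / 36.16 = 1.964 mg/L.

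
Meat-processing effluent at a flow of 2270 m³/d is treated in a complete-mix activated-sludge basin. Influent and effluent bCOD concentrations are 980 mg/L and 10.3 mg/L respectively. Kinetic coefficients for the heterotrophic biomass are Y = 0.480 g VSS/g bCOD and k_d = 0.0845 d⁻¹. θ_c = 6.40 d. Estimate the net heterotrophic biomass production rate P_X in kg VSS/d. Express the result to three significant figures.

P_X ≈ 686 kg VSS/d

The observed yield is Y_obs = Y/(1 + k_d·θ_c) = 0.480 / (1 + 0.0845 × 6.40) = 0.480 / 1.541 = 0.3115 g VSS per g bCOD removed.
Q·(S₀ − S) = 2270 × (980 − 10.3) × 10⁻³ = 2201 kg/d removed.
Biomass produced: P_X = Y_obs·Q·ΔS = 0.3115 × 2201 ≈ 685.7 kg VSS/d.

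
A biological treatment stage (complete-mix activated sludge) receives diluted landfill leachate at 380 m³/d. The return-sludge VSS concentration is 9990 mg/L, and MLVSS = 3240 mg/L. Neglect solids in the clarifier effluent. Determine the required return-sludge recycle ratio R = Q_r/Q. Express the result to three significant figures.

R = Q_r/Q = X/(X_r − X) = 3240 / (9990 − 3240) = 0.4800.

R ≈ 0.480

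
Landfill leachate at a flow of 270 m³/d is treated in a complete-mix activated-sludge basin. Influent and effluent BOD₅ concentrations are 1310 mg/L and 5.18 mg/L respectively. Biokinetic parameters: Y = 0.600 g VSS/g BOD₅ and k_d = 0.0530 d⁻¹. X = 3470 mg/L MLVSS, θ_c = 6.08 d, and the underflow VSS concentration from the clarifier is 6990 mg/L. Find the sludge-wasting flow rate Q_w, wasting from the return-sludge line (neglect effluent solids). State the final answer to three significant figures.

Q_w ≈ 22.9 m³/d

Rearranging the biomass balance for a CMAS with decay, V = Y·Q·ΔS·θ_c / [X·(1+k_d θ_c)] = 0.600 × 270 × (1310 − 5.18) × 6.08 / [3470 × (1 + 0.0530 × 6.08)] = 1.29×10^6 / 4588 = 280.1 m³.
θ_c = V·X/(Q_w·X_r) when wasting from the recycle, so Q_w = V·X/(θ_c·X_r) = 280.1 × 3470 / (6.08 × 6990) = 22.87 m³/d.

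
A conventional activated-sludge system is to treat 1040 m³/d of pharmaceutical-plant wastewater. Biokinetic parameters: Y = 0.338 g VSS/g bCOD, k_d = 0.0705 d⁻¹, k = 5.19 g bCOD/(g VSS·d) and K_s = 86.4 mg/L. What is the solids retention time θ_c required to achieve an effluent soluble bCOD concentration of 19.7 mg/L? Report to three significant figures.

At the target effluent, Y k S/(K_s+S) = 0.338×5.19×19.7/106.1 = 0.3257 d⁻¹.
θ_c = 1/(μ − k_d) = 1/(0.3257 − 0.0705) = 1/0.2552 = 3.918 d.

θ_c ≈ 3.92 d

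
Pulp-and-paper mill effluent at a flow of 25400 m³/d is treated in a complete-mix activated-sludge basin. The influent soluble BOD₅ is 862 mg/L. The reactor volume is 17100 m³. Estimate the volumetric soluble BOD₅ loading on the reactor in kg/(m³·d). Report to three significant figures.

Volumetric loading L_v = Q·S₀ / V = 25400 × 862 g/m³ / 17100 m³ = 1280 g/(m³·d) = 1.280 kg soluble BOD₅/(m³·d).

L_v ≈ 1.28 kg soluble BOD₅/(m³·d)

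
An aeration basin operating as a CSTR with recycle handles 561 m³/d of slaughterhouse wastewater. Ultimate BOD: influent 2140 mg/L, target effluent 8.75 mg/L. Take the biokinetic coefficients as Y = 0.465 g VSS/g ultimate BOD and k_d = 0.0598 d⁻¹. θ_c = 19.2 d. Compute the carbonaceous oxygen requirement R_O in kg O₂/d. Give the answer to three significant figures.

R_O ≈ 828 kg O₂/d

Observed yield with endogenous decay: Y_obs = Y / (1 + k_d·θ_c) = 0.465 / (1 + 0.0598 × 19.2) = 0.465 / 2.148 = 0.2165 g VSS/g ultimate BOD.
Mass of ultimate BOD removed per day: Q(S₀ − S) = 561 × 2131 g/m³ = 1196 kg/d.
Biomass synthesised: P_X = Y_obs × 1196 = 258.8 kg VSS/d.
R_O = Q·(S₀ − S) − 1.42·P_X = 1196 − 1.42 × 258.8 = 828.1 kg O₂/d.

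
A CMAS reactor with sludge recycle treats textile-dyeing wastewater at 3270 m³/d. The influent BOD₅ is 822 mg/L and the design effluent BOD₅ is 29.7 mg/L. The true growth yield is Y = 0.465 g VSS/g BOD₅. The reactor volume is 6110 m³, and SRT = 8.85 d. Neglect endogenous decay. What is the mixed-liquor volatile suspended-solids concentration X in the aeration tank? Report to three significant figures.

From V·X = Y·Q·(S₀ − S)·θ_c (decay neglected): X = 0.465 × 3270 × (822 − 29.7) × 8.85 / 6110 = 1745 mg/L.

X ≈ 1740 mg/L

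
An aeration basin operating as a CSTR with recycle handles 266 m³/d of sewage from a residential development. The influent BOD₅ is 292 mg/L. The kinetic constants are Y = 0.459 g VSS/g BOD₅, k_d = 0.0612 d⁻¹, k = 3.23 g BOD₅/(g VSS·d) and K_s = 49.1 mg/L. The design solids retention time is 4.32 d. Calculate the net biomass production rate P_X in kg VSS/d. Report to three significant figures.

From the Monod/SRT balance for a CMAS, S = K_s·(1+k_d θ_c)/[θ_c·(Y k − k_d) − 1] = 49.1 × (1 + 0.0612 × 4.32) / [4.32 × (0.459 × 3.23 − 0.0612) − 1] = 62.08 / 5.140 = 12.08 mg/L.
Observed yield with endogenous decay: Y_obs = Y / (1 + k_d·θ_c) = 0.459 / (1 + 0.0612 × 4.32) = 0.459 / 1.264 = 0.3630 g VSS/g BOD₅.
Substrate removed = Q·(S₀ − S) = 266 m³/d × (292 − 12.1) g/m³ = 7.45×10^4 g/d = 74.45 kg/d.
P_X = Y_obs · Q(S₀ − S) = 0.3630 × 74.45 = 27.03 kg VSS/d.

P_X ≈ 27.0 kg VSS/d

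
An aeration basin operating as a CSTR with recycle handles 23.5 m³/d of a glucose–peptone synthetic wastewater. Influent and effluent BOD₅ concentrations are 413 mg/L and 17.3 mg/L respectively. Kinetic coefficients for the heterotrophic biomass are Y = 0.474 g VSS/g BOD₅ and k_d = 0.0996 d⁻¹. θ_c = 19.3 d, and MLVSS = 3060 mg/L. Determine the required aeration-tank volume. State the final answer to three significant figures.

Steady-state biomass mass balance: V·X·(1 + k_d·θ_c) = Y·Q·(S₀ − S)·θ_c, so V = 0.474 × 23.5 × (413 − 17.3) × 19.3 / [3060 × (1 + 0.0996 × 19.3)] = 8.51×10^4 / 8942 = 9.513 m³.

V ≈ 9.51 m³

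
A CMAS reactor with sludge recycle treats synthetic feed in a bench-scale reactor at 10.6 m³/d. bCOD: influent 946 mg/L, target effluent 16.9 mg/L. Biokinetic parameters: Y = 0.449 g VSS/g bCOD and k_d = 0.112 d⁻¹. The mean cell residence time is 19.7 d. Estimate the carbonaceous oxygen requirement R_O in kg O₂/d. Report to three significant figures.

R_O ≈ 7.89 kg O₂/d

Y_obs = Y / (1 + k_d θ_c) = 0.449 / (1 + 0.112 × 19.7) = 0.449 / 3.206 = 0.1400.
ΔS = 946 − 16.9 = 929.1 mg/L, so the substrate removal rate is 10.6 × 929.1/1000 = 9.848 kg bCOD/d.
P_X = Y_obs·Q·(S₀ − S) = 0.1400 × 9.848 = 1.379 kg VSS/d.
R_O = Q·ΔS − 1.42 P_X = 9.848 − 1.958 = 7.890 kg O₂/d.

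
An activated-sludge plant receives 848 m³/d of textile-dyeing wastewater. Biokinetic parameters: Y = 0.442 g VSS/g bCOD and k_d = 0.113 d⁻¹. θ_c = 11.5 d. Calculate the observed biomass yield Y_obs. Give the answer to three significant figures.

Y_obs = Y / (1 + k_d θ_c) = 0.442 / (1 + 0.113 × 11.5) = 0.442 / 2.300 = 0.1922.

Y_obs ≈ 0.192 g VSS/g bCOD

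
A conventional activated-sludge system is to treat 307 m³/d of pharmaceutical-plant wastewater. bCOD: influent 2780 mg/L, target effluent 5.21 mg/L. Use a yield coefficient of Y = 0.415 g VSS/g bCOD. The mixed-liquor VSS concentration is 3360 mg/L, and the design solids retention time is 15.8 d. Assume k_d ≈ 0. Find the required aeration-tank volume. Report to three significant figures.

V ≈ 1660 m³

V·X = Y·Q·ΔS·θ_c gives V = 0.415 × 307 × (2780 − 5.21) × 15.8 / 3360 = 1662 m³.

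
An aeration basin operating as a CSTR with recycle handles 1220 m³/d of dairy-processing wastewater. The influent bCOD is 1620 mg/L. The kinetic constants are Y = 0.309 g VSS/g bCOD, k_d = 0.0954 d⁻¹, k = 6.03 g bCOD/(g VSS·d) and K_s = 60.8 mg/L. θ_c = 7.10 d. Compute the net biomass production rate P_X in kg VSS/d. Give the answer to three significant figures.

From the Monod/SRT balance for a CMAS, S = K_s·(1+k_d θ_c)/[θ_c·(Y k − k_d) − 1] = 60.8 × (1 + 0.0954 × 7.10) / [7.10 × (0.309 × 6.03 − 0.0954) − 1] = 102.0 / 11.55 = 8.828 mg/L.
The observed yield is Y_obs = Y/(1 + k_d·θ_c) = 0.309 / (1 + 0.0954 × 7.10) = 0.309 / 1.677 = 0.1842 g VSS per g bCOD removed.
Q·(S₀ − S) = 1220 × (1620 − 8.83) × 10⁻³ = 1966 kg/d removed.
Biomass produced: P_X = Y_obs·Q·ΔS = 0.1842 × 1966 ≈ 362.1 kg VSS/d.

P_X ≈ 362 kg VSS/d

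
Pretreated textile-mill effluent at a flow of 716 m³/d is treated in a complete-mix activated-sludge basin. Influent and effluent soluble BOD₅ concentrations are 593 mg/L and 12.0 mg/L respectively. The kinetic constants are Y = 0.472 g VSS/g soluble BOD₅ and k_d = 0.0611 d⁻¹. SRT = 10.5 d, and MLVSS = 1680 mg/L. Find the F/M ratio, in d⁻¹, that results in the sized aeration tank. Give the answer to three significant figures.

F/M ≈ 0.338 d⁻¹

Steady-state biomass mass balance: V·X·(1 + k_d·θ_c) = Y·Q·(S₀ − S)·θ_c, so V = 0.472 × 716 × (593 − 12.0) × 10.5 / [1680 × (1 + 0.0611 × 10.5)] = 2.06×10^6 / 2758 = 747.6 m³.
Food-to-microorganism ratio F/M = Q S₀ / (V X) = 716 × 593 / (747.6 × 1680) = 0.3381 d⁻¹.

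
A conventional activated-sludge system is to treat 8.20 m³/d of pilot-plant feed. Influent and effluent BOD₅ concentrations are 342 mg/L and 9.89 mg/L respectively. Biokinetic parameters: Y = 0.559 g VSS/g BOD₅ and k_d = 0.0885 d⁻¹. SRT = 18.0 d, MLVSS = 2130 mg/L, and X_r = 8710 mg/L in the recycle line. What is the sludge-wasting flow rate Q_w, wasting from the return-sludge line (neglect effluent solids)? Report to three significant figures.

Q_w ≈ 0.0674 m³/d

Rearranging the biomass balance for a CMAS with decay, V = Y·Q·ΔS·θ_c / [X·(1+k_d θ_c)] = 0.559 × 8.20 × (342 − 9.89) × 18.0 / [2130 × (1 + 0.0885 × 18.0)] = 2.74×10^4 / 5523 = 4.961 m³.
θ_c = V·X/(Q_w·X_r) when wasting from the recycle, so Q_w = V·X/(θ_c·X_r) = 4.961 × 2130 / (18.0 × 8710) = 0.06740 m³/d.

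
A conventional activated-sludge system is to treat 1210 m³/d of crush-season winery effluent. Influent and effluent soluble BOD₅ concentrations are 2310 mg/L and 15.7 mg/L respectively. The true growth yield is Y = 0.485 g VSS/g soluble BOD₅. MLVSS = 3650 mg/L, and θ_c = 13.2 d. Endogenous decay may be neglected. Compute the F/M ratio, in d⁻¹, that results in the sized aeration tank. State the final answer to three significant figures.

Biomass mass balance (decay neglected): V·X = Y·Q·(S₀ − S)·θ_c, so V = 0.485 × 1210 × (2310 − 15.7) × 13.2 / 3650 = 4869 m³.
F/M = applied load / biomass = Q·S₀/(V·X) = 1210 × 2310 / (4869 × 3650) = 0.1573 d⁻¹.

F/M ≈ 0.157 d⁻¹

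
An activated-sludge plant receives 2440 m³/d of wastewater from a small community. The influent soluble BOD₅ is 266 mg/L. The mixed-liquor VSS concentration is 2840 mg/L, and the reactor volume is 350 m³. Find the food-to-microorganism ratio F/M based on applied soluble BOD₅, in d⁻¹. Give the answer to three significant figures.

F/M = applied load / biomass = Q·S₀/(V·X) = 2440 × 266 / (350.0 × 2840) = 0.6530 d⁻¹.

F/M ≈ 0.653 d⁻¹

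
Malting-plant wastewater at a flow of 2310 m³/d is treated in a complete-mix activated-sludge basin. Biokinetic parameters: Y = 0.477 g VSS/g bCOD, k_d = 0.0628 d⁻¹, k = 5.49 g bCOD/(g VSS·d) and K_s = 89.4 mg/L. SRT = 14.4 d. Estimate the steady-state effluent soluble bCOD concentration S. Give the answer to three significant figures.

S ≈ 4.75 mg/L

For a completely mixed reactor with recycle the Lawrence–McCarty relation gives S = K_s·(1 + k_d·θ_c) / [θ_c·(Y·k − k_d) − 1] = 89.4 × (1 + 0.0628 × 14.4) / [14.4 × (0.477 × 5.49 − 0.0628) − 1] = 170.2 / 35.81 = 4.755 mg/L.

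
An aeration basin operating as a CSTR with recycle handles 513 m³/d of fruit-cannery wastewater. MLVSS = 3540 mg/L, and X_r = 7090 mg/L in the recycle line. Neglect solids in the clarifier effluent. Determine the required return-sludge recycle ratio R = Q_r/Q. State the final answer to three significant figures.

R ≈ 0.997

Mass balance around the secondary clarifier (neglecting effluent solids): R = X / (X_r − X) = 3540 / (7090 − 3540) = 0.9972.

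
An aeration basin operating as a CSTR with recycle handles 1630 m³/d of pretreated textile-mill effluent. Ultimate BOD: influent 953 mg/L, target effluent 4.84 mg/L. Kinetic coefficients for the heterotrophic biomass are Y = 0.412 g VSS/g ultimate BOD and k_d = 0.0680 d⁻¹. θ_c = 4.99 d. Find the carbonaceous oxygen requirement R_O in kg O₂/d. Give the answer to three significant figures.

Observed yield with endogenous decay: Y_obs = Y / (1 + k_d·θ_c) = 0.412 / (1 + 0.0680 × 4.99) = 0.412 / 1.339 = 0.3076 g VSS/g ultimate BOD.
Substrate removed = Q·(S₀ − S) = 1630 m³/d × (953 − 4.84) g/m³ = 1.55×10^6 g/d = 1546 kg/d.
Net sludge production P_X = 0.3076 × 1546 = 475.4 kg VSS/d.
R_O = Q·ΔS − 1.42 P_X = 1546 − 675.1 = 870.4 kg O₂/d.

R_O ≈ 870 kg O₂/d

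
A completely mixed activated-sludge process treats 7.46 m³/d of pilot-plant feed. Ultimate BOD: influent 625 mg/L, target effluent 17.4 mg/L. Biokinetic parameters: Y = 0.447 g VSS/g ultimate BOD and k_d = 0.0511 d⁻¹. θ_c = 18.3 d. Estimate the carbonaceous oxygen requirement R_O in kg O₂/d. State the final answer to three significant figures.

Y_obs = Y / (1 + k_d θ_c) = 0.447 / (1 + 0.0511 × 18.3) = 0.447 / 1.935 = 0.2310.
Q·(S₀ − S) = 7.46 × (625 − 17.4) × 10⁻³ = 4.533 kg/d removed.
P_X = Y_obs·Q·(S₀ − S) = 0.2310 × 4.533 = 1.047 kg VSS/d.
R_O = Q·(S₀ − S) − 1.42·P_X = 4.533 − 1.42 × 1.047 = 3.046 kg O₂/d.

R_O ≈ 3.05 kg O₂/d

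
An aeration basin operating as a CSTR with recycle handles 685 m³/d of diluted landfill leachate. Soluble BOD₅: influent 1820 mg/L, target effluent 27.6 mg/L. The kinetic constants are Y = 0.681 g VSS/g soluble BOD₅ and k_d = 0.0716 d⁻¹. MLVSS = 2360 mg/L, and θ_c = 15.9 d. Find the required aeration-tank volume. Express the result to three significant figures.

V ≈ 2630 m³

Rearranging the biomass balance for a CMAS with decay, V = Y·Q·ΔS·θ_c / [X·(1+k_d θ_c)] = 0.681 × 685 × (1820 − 27.6) × 15.9 / [2360 × (1 + 0.0716 × 15.9)] = 1.33×10^7 / 5047 = 2634 m³.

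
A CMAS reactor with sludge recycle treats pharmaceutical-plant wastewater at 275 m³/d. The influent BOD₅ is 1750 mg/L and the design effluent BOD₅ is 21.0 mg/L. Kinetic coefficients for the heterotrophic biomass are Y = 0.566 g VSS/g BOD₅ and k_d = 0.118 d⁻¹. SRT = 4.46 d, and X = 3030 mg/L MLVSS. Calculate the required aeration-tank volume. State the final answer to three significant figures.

From the SRT design equation V = Y Q (S₀−S) θ_c / [X (1 + k_d θ_c)] = 0.566 × 275 × (1750 − 21.0) × 4.46 / [3030 × (1 + 0.118 × 4.46)] = 1.2×10^6 / 4625 = 259.5 m³.

V ≈ 260 m³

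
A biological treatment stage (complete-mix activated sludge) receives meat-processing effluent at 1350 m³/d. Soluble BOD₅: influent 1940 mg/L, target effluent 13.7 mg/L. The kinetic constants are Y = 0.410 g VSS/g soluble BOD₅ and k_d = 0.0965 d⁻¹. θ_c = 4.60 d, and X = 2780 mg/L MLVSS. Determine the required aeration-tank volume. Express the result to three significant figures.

From the SRT design equation V = Y Q (S₀−S) θ_c / [X (1 + k_d θ_c)] = 0.410 × 1350 × (1940 − 13.7) × 4.60 / [2780 × (1 + 0.0965 × 4.60)] = 4.9×10^6 / 4014 = 1222 m³.

V ≈ 1220 m³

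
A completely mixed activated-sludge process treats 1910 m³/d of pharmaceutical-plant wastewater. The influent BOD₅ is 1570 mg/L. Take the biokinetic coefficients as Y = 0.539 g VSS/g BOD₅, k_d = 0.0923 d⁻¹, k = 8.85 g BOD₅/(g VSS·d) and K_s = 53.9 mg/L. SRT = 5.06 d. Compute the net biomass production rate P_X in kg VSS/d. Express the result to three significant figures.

P_X ≈ 1100 kg VSS/d

Effluent substrate depends only on kinetics and SRT: S = K_s(1 + k_d θ_c) / [θ_c(Yk − k_d) − 1] = 53.9 × (1 + 0.0923 × 5.06) / [5.06 × (0.539 × 8.85 − 0.0923) − 1] = 79.07 / 22.67 = 3.488 mg/L.
Observed yield with endogenous decay: Y_obs = Y / (1 + k_d·θ_c) = 0.539 / (1 + 0.0923 × 5.06) = 0.539 / 1.467 = 0.3674 g VSS/g BOD₅.
Q·(S₀ − S) = 1910 × (1570 − 3.49) × 10⁻³ = 2992 kg/d removed.
Biomass produced: P_X = Y_obs·Q·ΔS = 0.3674 × 2992 ≈ 1099 kg VSS/d.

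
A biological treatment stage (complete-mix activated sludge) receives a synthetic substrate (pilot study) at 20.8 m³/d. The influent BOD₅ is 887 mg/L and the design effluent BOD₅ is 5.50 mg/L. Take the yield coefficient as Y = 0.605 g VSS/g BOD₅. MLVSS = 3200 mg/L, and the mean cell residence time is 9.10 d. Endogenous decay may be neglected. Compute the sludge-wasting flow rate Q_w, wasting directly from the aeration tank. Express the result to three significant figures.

Q_w ≈ 3.47 m³/d

V·X = Y·Q·ΔS·θ_c gives V = 0.605 × 20.8 × (887 − 5.50) × 9.10 / 3200 = 31.55 m³.
Wasting from the aeration tank: Q_w = V / θ_c = 31.55 / 9.10 = 3.466 m³/d.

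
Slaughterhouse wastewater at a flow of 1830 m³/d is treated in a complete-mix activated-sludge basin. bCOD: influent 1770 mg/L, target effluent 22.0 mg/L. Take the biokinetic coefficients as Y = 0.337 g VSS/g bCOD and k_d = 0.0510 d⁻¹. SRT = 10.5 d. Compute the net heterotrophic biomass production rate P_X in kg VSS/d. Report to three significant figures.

P_X ≈ 702 kg VSS/d

Y_obs = Y / (1 + k_d θ_c) = 0.337 / (1 + 0.0510 × 10.5) = 0.337 / 1.535 = 0.2195.
Mass of bCOD removed per day: Q(S₀ − S) = 1830 × 1748 g/m³ = 3199 kg/d.
P_X = Y_obs · Q(S₀ − S) = 0.2195 × 3199 = 702.1 kg VSS/d.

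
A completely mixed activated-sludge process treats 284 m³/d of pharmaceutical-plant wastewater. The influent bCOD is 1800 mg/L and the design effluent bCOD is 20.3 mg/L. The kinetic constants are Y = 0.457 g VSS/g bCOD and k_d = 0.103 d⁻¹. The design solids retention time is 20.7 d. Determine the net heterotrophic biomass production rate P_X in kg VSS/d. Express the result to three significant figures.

Observed yield with endogenous decay: Y_obs = Y / (1 + k_d·θ_c) = 0.457 / (1 + 0.103 × 20.7) = 0.457 / 3.132 = 0.1459 g VSS/g bCOD.
Substrate removed = Q·(S₀ − S) = 284 m³/d × (1800 − 20.3) g/m³ = 5.05×10^5 g/d = 505.4 kg/d.
So the net sludge growth is P_X = 0.1459 × 505.4 = 73.75 kg VSS/d.

P_X ≈ 73.7 kg VSS/d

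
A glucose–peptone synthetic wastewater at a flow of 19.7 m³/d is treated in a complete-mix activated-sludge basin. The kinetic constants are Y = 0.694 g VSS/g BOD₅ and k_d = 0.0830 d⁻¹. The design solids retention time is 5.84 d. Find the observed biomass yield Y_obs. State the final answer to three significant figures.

Y_obs ≈ 0.467 g VSS/g BOD₅

Y_obs = Y / (1 + k_d θ_c) = 0.694 / (1 + 0.0830 × 5.84) = 0.694 / 1.485 = 0.4674.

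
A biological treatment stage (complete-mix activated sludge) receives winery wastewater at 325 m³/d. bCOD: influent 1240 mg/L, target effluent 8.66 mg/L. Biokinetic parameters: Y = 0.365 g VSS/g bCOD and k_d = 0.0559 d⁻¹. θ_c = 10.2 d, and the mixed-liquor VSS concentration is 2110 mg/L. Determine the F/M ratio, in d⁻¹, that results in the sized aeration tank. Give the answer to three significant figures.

F/M ≈ 0.425 d⁻¹

Rearranging the biomass balance for a CMAS with decay, V = Y·Q·ΔS·θ_c / [X·(1+k_d θ_c)] = 0.365 × 325 × (1240 − 8.66) × 10.2 / [2110 × (1 + 0.0559 × 10.2)] = 1.49×10^6 / 3313 = 449.7 m³.
Food-to-microorganism ratio F/M = Q S₀ / (V X) = 325 × 1240 / (449.7 × 2110) = 0.4247 d⁻¹.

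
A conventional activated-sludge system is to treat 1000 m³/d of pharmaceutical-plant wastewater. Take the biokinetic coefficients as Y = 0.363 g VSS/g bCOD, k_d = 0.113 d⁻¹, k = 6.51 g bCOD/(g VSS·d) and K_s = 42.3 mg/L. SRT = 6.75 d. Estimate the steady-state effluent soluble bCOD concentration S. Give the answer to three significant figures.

S ≈ 5.26 mg/L

Effluent substrate depends only on kinetics and SRT: S = K_s(1 + k_d θ_c) / [θ_c(Yk − k_d) − 1] = 42.3 × (1 + 0.113 × 6.75) / [6.75 × (0.363 × 6.51 − 0.113) − 1] = 74.56 / 14.19 = 5.255 mg/L.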